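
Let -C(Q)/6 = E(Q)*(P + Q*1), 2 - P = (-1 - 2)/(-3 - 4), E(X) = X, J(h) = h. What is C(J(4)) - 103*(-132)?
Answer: 94236/7 ≈ 13462.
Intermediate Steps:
P = 11/7 (P = 2 - (-1 - 2)/(-3 - 4) = 2 - (-3)/(-7) = 2 - (-3)*(-1)/7 = 2 - 1*3/7 = 2 - 3/7 = 11/7 ≈ 1.5714)
C(Q) = -6*Q*(11/7 + Q) (C(Q) = -6*Q*(11/7 + Q*1) = -6*Q*(11/7 + Q))
C(J(4)) - 103*(-132) = -6/7*4*(11 + 7*4) - 103*(-132) = -6/7*4*(11 + 28) + 13596 = -6/7*4*39 + 13596 = -936/7 + 13596 = 94236/7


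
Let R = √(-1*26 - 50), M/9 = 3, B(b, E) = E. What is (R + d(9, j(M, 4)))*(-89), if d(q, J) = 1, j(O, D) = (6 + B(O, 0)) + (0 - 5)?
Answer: -89 - 178*I*√19 ≈ -89.0 - 775.88*I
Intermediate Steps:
M = 27 (M = 9*3 = 27)
j(O, D) = 1 (j(O, D) = (6 + 0) + (0 - 5) = 6 - 5 = 1)
R = 2*I*√19 (R = √(-26 - 50) = √(-76) = 2*I*√19 ≈ 8.7178*I)
(R + d(9, j(M, 4)))*(-89) = (2*I*√19 + 1)*(-89) = (1 + 2*I*√19)*(-89) = -89 - 178*I*√19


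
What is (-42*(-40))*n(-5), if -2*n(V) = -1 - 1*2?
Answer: 2520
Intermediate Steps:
n(V) = 3/2 (n(V) = -(-1 - 1*2)/2 = -(-1 - 2)/2 = -½*(-3) = 3/2)
(-42*(-40))*n(-5) = -42*(-40)*(3/2) = 1680*(3/2) = 2520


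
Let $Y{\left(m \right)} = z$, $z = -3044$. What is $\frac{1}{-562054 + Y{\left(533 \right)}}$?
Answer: $- \frac{1}{565098} \approx -1.7696 \cdot 10^{-6}$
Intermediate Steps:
$Y{\left(m \right)} = -3044$
$\frac{1}{-562054 + Y{\left(533 \right)}} = \frac{1}{-562054 - 3044} = \frac{1}{-565098} = - \frac{1}{565098}$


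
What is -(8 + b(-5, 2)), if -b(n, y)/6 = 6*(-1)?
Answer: -44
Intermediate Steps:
b(n, y) = 36 (b(n, y) = -36*(-1) = -6*(-6) = 36)
-(8 + b(-5, 2)) = -(8 + 36) = -1*44 = -44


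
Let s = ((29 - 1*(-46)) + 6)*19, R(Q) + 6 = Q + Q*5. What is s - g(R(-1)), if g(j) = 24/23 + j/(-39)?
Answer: 459757/299 ≈ 1537.6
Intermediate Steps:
R(Q) = -6 + 6*Q (R(Q) = -6 + (Q + Q*5) = -6 + (Q + 5*Q) = -6 + 6*Q)
g(j) = 24/23 - j/39 (g(j) = 24*(1/23) + j*(-1/39) = 24/23 - j/39)
s = 1539 (s = ((29 + 46) + 6)*19 = (75 + 6)*19 = 81*19 = 1539)
s - g(R(-1)) = 1539 - (24/23 - (-6 + 6*(-1))/39) = 1539 - (24/23 - (-6 - 6)/39) = 1539 - (24/23 - 1/39*(-12)) = 1539 - (24/23 + 4/13) = 1539 - 1*404/299 = 1539 - 404/299 = 459757/299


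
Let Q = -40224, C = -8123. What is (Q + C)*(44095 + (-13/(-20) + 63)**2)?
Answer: -931092101563/400 ≈ -2.3277e+9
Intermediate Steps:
(Q + C)*(44095 + (-13/(-20) + 63)**2) = (-40224 - 8123)*(44095 + (-13/(-20) + 63)**2) = -48347*(44095 + (-13*(-1/20) + 63)**2) = -48347*(44095 + (13/20 + 63)**2) = -48347*(44095 + (1273/20)**2) = -48347*(44095 + 1620529/400) = -48347*19258529/400 = -931092101563/400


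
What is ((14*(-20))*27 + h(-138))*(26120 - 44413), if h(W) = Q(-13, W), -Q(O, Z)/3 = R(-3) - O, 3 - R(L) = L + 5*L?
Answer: 140160966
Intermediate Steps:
R(L) = 3 - 6*L (R(L) = 3 - (L + 5*L) = 3 - 6*L)
Q(O, Z) = -63 + 3*O (Q(O, Z) = -3*((3 - 6*(-3)) - O) = -3*((3 + 18) - O) = -3*(21 - O) = -63 + 3*O)
h(W) = -102 (h(W) = -63 + 3*(-13) = -63 - 39 = -102)
((14*(-20))*27 + h(-138))*(26120 - 44413) = ((14*(-20))*27 - 102)*(26120 - 44413) = (-280*27 - 102)*(-18293) = (-7560 - 102)*(-18293) = -7662*(-18293) = 140160966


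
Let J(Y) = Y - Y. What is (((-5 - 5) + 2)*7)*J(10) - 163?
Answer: -163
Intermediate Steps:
J(Y) = 0
(((-5 - 5) + 2)*7)*J(10) - 163 = (((-5 - 5) + 2)*7)*0 - 163 = ((-10 + 2)*7)*0 - 163 = -8*7*0 - 163 = -56*0 - 163 = 0 - 163 = -163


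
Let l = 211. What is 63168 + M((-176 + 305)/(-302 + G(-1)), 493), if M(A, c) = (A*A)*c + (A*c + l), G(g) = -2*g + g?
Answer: 3099655/49 ≈ 63258.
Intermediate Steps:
G(g) = -g
M(A, c) = 211 + A*c + c*A² (M(A, c) = (A*A)*c + (A*c + 211) = A²*c + (211 + A*c) = c*A² + (211 + A*c) = 211 + A*c + c*A²)
63168 + M((-176 + 305)/(-302 + G(-1)), 493) = 63168 + (211 + ((-176 + 305)/(-302 - 1*(-1)))*493 + 493*((-176 + 305)/(-302 - 1*(-1)))²) = 63168 + (211 + (129/(-302 + 1))*493 + 493*(129/(-302 + 1))²) = 63168 + (211 + (129/(-301))*493 + 493*(129/(-301))²) = 63168 + (211 + (129*(-1/301))*493 + 493*(129*(-1/301))²) = 63168 + (211 - 3/7*493 + 493*(-3/7)²) = 63168 + (211 - 1479/7 + 493*(9/49)) = 63168 + (211 - 1479/7 + 4437/49) = 63168 + 4423/49 = 3099655/49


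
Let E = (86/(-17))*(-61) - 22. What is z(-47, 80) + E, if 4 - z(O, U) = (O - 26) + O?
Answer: 6980/17 ≈ 410.59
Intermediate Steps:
z(O, U) = 30 - 2*O (z(O, U) = 4 - ((O - 26) + O) = 4 - ((-26 + O) + O) = 4 - (-26 + 2*O) = 4 + (26 - 2*O) = 30 - 2*O)
E = 4872/17 (E = (86*(-1/17))*(-61) - 22 = -86/17*(-61) - 22 = 5246/17 - 22 = 4872/17 ≈ 286.59)
z(-47, 80) + E = (30 - 2*(-47)) + 4872/17 = (30 + 94) + 4872/17 = 124 + 4872/17 = 6980/17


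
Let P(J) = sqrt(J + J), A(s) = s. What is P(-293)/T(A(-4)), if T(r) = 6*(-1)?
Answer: -I*sqrt(586)/6 ≈ -4.0346*I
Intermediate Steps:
T(r) = -6
P(J) = sqrt(2)*sqrt(J) (P(J) = sqrt(2*J) = sqrt(2)*sqrt(J))
P(-293)/T(A(-4)) = (sqrt(2)*sqrt(-293))/(-6) = (sqrt(2)*(I*sqrt(293)))*(-1/6) = (I*sqrt(586))*(-1/6) = -I*sqrt(586)/6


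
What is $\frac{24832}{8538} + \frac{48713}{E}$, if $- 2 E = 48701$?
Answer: $\frac{188760022}{207904569} \approx 0.90792$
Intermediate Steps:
$E = - \frac{48701}{2}$ ($E = \left(- \frac{1}{2}\right) 48701 = - \frac{48701}{2} \approx -24351.0$)
$\frac{24832}{8538} + \frac{48713}{E} = \frac{24832}{8538} + \frac{48713}{- \frac{48701}{2}} = 24832 \cdot \frac{1}{8538} + 48713 \left(- \frac{2}{48701}\right) = \frac{12416}{4269} - \frac{97426}{48701} = \frac{188760022}{207904569}$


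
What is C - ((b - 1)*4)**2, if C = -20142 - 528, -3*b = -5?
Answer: -186094/9 ≈ -20677.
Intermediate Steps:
b = 5/3 (b = -1/3*(-5) = 5/3 ≈ 1.6667)
C = -20670
C - ((b - 1)*4)**2 = -20670 - ((5/3 - 1)*4)**2 = -20670 - ((2/3)*4)**2 = -20670 - (8/3)**2 = -20670 - 1*64/9 = -20670 - 64/9 = -186094/9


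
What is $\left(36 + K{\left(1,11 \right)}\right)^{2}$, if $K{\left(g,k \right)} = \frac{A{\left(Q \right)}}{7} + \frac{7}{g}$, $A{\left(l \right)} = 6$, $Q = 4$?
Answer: $\frac{94249}{49} \approx 1923.4$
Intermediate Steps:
$K{\left(g,k \right)} = \frac{6}{7} + \frac{7}{g}$
$\left(36 + K{\left(1,11 \right)}\right)^{2} = \left(36 + \left(\frac{6}{7} + \frac{7}{1}\right)\right)^{2} = \left(36 + \left(\frac{6}{7} + 7 \cdot 1\right)\right)^{2} = \left(36 + \left(\frac{6}{7} + 7\right)\right)^{2} = \left(36 + \frac{55}{7}\right)^{2} = \left(\frac{307}{7}\right)^{2} = \frac{94249}{49}$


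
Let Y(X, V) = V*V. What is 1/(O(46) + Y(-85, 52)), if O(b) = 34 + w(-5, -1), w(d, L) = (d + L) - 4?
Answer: 1/2728 ≈ 0.00036657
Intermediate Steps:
w(d, L) = -4 + L + d (w(d, L) = (L + d) - 4 = -4 + L + d)
Y(X, V) = V**2
O(b) = 24 (O(b) = 34 + (-4 - 1 - 5) = 34 - 10 = 24)
1/(O(46) + Y(-85, 52)) = 1/(24 + 52**2) = 1/(24 + 2704) = 1/2728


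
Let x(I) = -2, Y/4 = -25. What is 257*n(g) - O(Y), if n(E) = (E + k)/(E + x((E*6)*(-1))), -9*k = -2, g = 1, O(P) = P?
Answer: -1927/9 ≈ -214.11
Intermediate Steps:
Y = -100 (Y = 4*(-25) = -100)
k = 2/9 (k = -⅑*(-2) = 2/9 ≈ 0.22222)
n(E) = (2/9 + E)/(-2 + E) (n(E) = (E + 2/9)/(E - 2) = (2/9 + E)/(-2 + E))
257*n(g) - O(Y) = 257*((2/9 + 1)/(-2 + 1)) - 1*(-100) = 257*((11/9)/(-1)) + 100 = 257*(-1*11/9) + 100 = 257*(-11/9) + 100 = -2827/9 + 100 = -1927/9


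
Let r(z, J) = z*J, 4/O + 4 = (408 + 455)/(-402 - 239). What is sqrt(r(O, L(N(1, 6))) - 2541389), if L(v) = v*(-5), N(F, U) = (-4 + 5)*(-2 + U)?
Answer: I*sqrt(29846732796421)/3427 ≈ 1594.2*I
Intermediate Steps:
N(F, U) = -2 + U (N(F, U) = 1*(-2 + U) = -2 + U)
O = -2564/3427 (O = 4/(-4 + (408 + 455)/(-402 - 239)) = 4/(-4 + 863/(-641)) = 4/(-4 + 863*(-1/641)) = 4/(-4 - 863/641) = 4/(-3427/641) = 4*(-641/3427) = -2564/3427 ≈ -0.74818)
L(v) = -5*v
r(z, J) = J*z
sqrt(r(O, L(N(1, 6))) - 2541389) = sqrt(-5*(-2 + 6)*(-2564/3427) - 2541389) = sqrt(-5*4*(-2564/3427) - 2541389) = sqrt(-20*(-2564/3427) - 2541389) = sqrt(51280/3427 - 2541389) = sqrt(-8709288823/3427) = I*sqrt(29846732796421)/3427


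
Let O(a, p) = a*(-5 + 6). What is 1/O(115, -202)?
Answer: 1/115 ≈ 0.0086956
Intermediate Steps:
O(a, p) = a (O(a, p) = a*1 = a)
1/O(115, -202) = 1/115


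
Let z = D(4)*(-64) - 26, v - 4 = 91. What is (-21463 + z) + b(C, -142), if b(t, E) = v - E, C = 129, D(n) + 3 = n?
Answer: -21316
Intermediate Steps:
v = 95 (v = 4 + 91 = 95)
D(n) = -3 + n
b(t, E) = 95 - E
z = -90 (z = (-3 + 4)*(-64) - 26 = 1*(-64) - 26 = -64 - 26 = -90)
(-21463 + z) + b(C, -142) = (-21463 - 90) + (95 - 1*(-142)) = -21553 + (95 + 142) = -21553 + 237 = -21316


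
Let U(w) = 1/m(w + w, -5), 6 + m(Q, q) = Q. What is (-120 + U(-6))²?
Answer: 4669921/324 ≈ 14413.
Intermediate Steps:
m(Q, q) = -6 + Q
U(w) = 1/(-6 + 2*w) (U(w) = 1/(-6 + (w + w)) = 1/(-6 + 2*w))
(-120 + U(-6))² = (-120 + 1/(2*(-3 - 6)))² = (-120 + (½)/(-9))² = (-120 + (½)*(-⅑))² = (-120 - 1/18)² = (-2161/18)² = 4669921/324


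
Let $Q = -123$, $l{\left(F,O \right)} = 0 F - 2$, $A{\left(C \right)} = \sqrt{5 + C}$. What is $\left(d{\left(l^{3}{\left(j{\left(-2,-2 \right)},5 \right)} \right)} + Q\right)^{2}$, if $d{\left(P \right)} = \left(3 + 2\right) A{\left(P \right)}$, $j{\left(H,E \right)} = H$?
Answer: $15054 - 1230 i \sqrt{3} \approx 15054.0 - 2130.4 i$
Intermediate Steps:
$l{\left(F,O \right)} = -2$ ($l{\left(F,O \right)} = 0 - 2 = -2$)
$d{\left(P \right)} = 5 \sqrt{5 + P}$ ($d{\left(P \right)} = \left(3 + 2\right) \sqrt{5 + P} = 5 \sqrt{5 + P}$)
$\left(d{\left(l^{3}{\left(j{\left(-2,-2 \right)},5 \right)} \right)} + Q\right)^{2} = \left(5 \sqrt{5 + \left(-2\right)^{3}} - 123\right)^{2} = \left(5 \sqrt{5 - 8} - 123\right)^{2} = \left(5 \sqrt{-3} - 123\right)^{2} = \left(5 i \sqrt{3} - 123\right)^{2} = \left(-123 + 5 i \sqrt{3}\right)^{2}$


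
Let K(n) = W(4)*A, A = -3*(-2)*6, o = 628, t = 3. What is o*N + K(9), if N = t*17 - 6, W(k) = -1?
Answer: 28224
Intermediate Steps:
A = 36 (A = 6*6 = 36)
N = 45 (N = 3*17 - 6 = 51 - 6 = 45)
K(n) = -36 (K(n) = -1*36 = -36)
o*N + K(9) = 628*45 - 36 = 28260 - 36 = 28224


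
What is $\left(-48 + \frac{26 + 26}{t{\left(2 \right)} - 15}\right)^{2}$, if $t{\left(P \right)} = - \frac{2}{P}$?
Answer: $\frac{42025}{16} \approx 2626.6$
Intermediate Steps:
$\left(-48 + \frac{26 + 26}{t{\left(2 \right)} - 15}\right)^{2} = \left(-48 + \frac{26 + 26}{- \frac{2}{2} - 15}\right)^{2} = \left(-48 + \frac{52}{\left(-2\right) \frac{1}{2} - 15}\right)^{2} = \left(-48 + \frac{52}{-1 - 15}\right)^{2} = \left(-48 + \frac{52}{-16}\right)^{2} = \left(-48 + 52 \left(- \frac{1}{16}\right)\right)^{2} = \left(-48 - \frac{13}{4}\right)^{2} = \left(- \frac{205}{4}\right)^{2} = \frac{42025}{16}$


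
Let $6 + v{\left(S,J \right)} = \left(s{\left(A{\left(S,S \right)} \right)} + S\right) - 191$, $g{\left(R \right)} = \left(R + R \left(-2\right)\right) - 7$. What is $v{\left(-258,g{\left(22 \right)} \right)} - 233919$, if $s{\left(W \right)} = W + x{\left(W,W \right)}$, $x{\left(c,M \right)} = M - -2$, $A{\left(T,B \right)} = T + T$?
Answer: $-235404$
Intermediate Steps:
$A{\left(T,B \right)} = 2 T$
$x{\left(c,M \right)} = 2 + M$ ($x{\left(c,M \right)} = M + 2 = 2 + M$)
$g{\left(R \right)} = -7 - R$ ($g{\left(R \right)} = \left(R - 2 R\right) - 7 = - R - 7 = -7 - R$)
$s{\left(W \right)} = 2 + 2 W$ ($s{\left(W \right)} = W + \left(2 + W\right) = 2 + 2 W$)
$v{\left(S,J \right)} = -195 + 5 S$ ($v{\left(S,J \right)} = -6 - \left(189 - S - 4 S\right) = -6 + \left(\left(\left(2 + 4 S\right) + S\right) - 191\right) = -6 + \left(\left(2 + 5 S\right) - 191\right) = -6 + \left(-189 + 5 S\right) = -195 + 5 S$)
$v{\left(-258,g{\left(22 \right)} \right)} - 233919 = \left(-195 + 5 \left(-258\right)\right) - 233919 = \left(-195 - 1290\right) - 233919 = -1485 - 233919 = -235404$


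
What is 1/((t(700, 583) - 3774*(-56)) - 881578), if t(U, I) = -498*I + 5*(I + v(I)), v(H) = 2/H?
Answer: -583/558311689 ≈ -1.0442e-6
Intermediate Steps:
t(U, I) = -493*I + 10/I (t(U, I) = -498*I + 5*(I + 2/I) = -498*I + (5*I + 10/I) = -493*I + 10/I)
1/((t(700, 583) - 3774*(-56)) - 881578) = 1/(((-493*583 + 10/583) - 3774*(-56)) - 881578) = 1/(((-287419 + 10*(1/583)) - 1*(-211344)) - 881578) = 1/(((-287419 + 10/583) + 211344) - 881578) = 1/((-167565267/583 + 211344) - 881578) = 1/(-44351715/583 - 881578) = 1/(-558311689/583) = -583/558311689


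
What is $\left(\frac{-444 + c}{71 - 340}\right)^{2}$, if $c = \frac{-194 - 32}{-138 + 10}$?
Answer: $\frac{801059809}{296390656} \approx 2.7027$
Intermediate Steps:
$c = \frac{113}{64}$ ($c = - \frac{226}{-128} = \left(-226\right) \left(- \frac{1}{128}\right) = \frac{113}{64} \approx 1.7656$)
$\left(\frac{-444 + c}{71 - 340}\right)^{2} = \left(\frac{-444 + \frac{113}{64}}{71 - 340}\right)^{2} = \left(- \frac{28303}{64 \left(-269\right)}\right)^{2} = \left(\left(- \frac{28303}{64}\right) \left(- \frac{1}{269}\right)\right)^{2} = \left(\frac{28303}{17216}\right)^{2} = \frac{801059809}{296390656}$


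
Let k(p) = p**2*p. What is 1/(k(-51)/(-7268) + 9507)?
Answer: 7268/69229527 ≈ 0.00010498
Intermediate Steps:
k(p) = p**3
1/(k(-51)/(-7268) + 9507) = 1/((-51)**3/(-7268) + 9507) = 1/(-132651*(-1/7268) + 9507) = 1/(132651/7268 + 9507) = 1/(69229527/7268) = 7268/69229527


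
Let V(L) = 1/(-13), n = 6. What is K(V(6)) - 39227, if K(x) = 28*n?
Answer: -39059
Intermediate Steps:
V(L) = -1/13
K(x) = 168 (K(x) = 28*6 = 168)
K(V(6)) - 39227 = 168 - 39227 = -39059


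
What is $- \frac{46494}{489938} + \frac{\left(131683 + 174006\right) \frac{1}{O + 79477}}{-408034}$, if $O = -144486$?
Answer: $- \frac{616572301638941}{6498018862618514} \approx -0.094886$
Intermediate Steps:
$- \frac{46494}{489938} + \frac{\left(131683 + 174006\right) \frac{1}{O + 79477}}{-408034} = - \frac{46494}{489938} + \frac{\left(131683 + 174006\right) \frac{1}{-144486 + 79477}}{-408034} = \left(-46494\right) \frac{1}{489938} + \frac{305689}{-65009} \left(- \frac{1}{408034}\right) = - \frac{23247}{244969} + 305689 \left(- \frac{1}{65009}\right) \left(- \frac{1}{408034}\right) = - \frac{23247}{244969} - - \frac{305689}{26525882306} = - \frac{23247}{244969} + \frac{305689}{26525882306} = - \frac{616572301638941}{6498018862618514}$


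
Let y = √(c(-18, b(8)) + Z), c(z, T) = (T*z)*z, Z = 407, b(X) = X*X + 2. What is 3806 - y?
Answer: 3806 - √21791 ≈ 3658.4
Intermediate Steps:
b(X) = 2 + X² (b(X) = X² + 2 = 2 + X²)
c(z, T) = T*z²
y = √21791 (y = √((2 + 8²)*(-18)² + 407) = √((2 + 64)*324 + 407) = √(66*324 + 407) = √(21384 + 407) = √21791 ≈ 147.62)
3806 - y = 3806 - √21791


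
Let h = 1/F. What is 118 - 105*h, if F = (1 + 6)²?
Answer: 811/7 ≈ 115.86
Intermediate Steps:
F = 49 (F = 7² = 49)
h = 1/49 ≈ 0.020408
118 - 105*h = 118 - 105*1/49 = 118 - 15/7 = 811/7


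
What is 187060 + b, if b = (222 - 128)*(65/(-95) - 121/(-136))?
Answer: 241706477/1292 ≈ 1.8708e+5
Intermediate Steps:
b = 24957/1292 (b = 94*(65*(-1/95) - 121*(-1/136)) = 94*(-13/19 + 121/136) = 94*(531/2584) = 24957/1292 ≈ 19.317)
187060 + b = 187060 + 24957/1292 = 241706477/1292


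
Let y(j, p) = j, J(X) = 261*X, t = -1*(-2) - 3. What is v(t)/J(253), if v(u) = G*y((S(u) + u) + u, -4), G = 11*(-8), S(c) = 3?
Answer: -8/6003 ≈ -0.0013327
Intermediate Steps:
t = -1 (t = 2 - 3 = -1)
G = -88
v(u) = -264 - 176*u (v(u) = -88*((3 + u) + u) = -88*(3 + 2*u) = -264 - 176*u)
v(t)/J(253) = (-264 - 176*(-1))/((261*253)) = (-264 + 176)/66033 = -88*1/66033 = -8/6003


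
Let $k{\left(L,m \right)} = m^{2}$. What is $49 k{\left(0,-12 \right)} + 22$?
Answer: $7078$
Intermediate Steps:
$49 k{\left(0,-12 \right)} + 22 = 49 \left(-12\right)^{2} + 22 = 49 \cdot 144 + 22 = 7056 + 22 = 7078$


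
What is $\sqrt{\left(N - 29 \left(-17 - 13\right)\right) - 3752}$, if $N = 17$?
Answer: $i \sqrt{2865} \approx 53.526 i$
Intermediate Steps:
$\sqrt{\left(N - 29 \left(-17 - 13\right)\right) - 3752} = \sqrt{\left(17 - 29 \left(-17 - 13\right)\right) - 3752} = \sqrt{\left(17 - -870\right) - 3752} = \sqrt{\left(17 + 870\right) - 3752} = \sqrt{887 - 3752} = \sqrt{-2865} = i \sqrt{2865}$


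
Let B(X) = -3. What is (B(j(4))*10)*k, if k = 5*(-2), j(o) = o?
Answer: 300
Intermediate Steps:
k = -10
(B(j(4))*10)*k = -3*10*(-10) = -30*(-10) = 300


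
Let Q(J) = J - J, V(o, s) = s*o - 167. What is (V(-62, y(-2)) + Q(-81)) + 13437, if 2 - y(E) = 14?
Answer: 14014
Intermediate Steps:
y(E) = -12 (y(E) = 2 - 1*14 = 2 - 14 = -12)
V(o, s) = -167 + o*s (V(o, s) = o*s - 167 = -167 + o*s)
Q(J) = 0
(V(-62, y(-2)) + Q(-81)) + 13437 = ((-167 - 62*(-12)) + 0) + 13437 = ((-167 + 744) + 0) + 13437 = (577 + 0) + 13437 = 577 + 13437 = 14014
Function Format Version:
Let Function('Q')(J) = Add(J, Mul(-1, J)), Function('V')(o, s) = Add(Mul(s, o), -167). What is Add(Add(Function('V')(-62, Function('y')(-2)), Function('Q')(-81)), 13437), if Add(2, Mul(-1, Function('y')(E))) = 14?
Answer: 14014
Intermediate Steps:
Function('y')(E) = -12 (Function('y')(E) = Add(2, Mul(-1, 14)) = Add(2, -14) = -12)
Function('V')(o, s) = Add(-167, Mul(o, s)) (Function('V')(o, s) = Add(Mul(o, s), -167) = Add(-167, Mul(o, s)))
Function('Q')(J) = 0
Add(Add(Function('V')(-62, Function('y')(-2)), Function('Q')(-81)), 13437) = Add(Add(Add(-167, Mul(-62, -12)), 0), 13437) = Add(Add(Add(-167, 744), 0), 13437) = Add(Add(577, 0), 13437) = Add(577, 13437) = 14014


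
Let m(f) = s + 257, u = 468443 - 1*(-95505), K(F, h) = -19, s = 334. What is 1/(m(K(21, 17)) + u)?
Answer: 1/564539 ≈ 1.7714e-6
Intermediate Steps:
u = 563948 (u = 468443 + 95505 = 563948)
m(f) = 591 (m(f) = 334 + 257 = 591)
1/(m(K(21, 17)) + u) = 1/(591 + 563948) = 1/564539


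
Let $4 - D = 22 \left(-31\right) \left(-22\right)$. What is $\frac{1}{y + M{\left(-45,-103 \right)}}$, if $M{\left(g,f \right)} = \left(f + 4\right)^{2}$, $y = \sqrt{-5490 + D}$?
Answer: $\frac{3267}{32026697} - \frac{i \sqrt{20490}}{96080091} \approx 0.00010201 - 1.4898 \cdot 10^{-6} i$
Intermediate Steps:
$D = -15000$ ($D = 4 - 22 \left(-31\right) \left(-22\right) = 4 - \left(-682\right) \left(-22\right) = 4 - 15004 = -15000$)
$y = i \sqrt{20490}$ ($y = \sqrt{-5490 - 15000} = \sqrt{-20490} = i \sqrt{20490} \approx 143.14 i$)
$M{\left(g,f \right)} = \left(4 + f\right)^{2}$
$\frac{1}{y + M{\left(-45,-103 \right)}} = \frac{1}{i \sqrt{20490} + \left(4 - 103\right)^{2}} = \frac{1}{i \sqrt{20490} + \left(-99\right)^{2}} = \frac{1}{i \sqrt{20490} + 9801} = \frac{1}{9801 + i \sqrt{20490}}$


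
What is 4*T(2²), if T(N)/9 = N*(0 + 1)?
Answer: 144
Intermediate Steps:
T(N) = 9*N (T(N) = 9*(N*(0 + 1)) = 9*(N*1) = 9*N)
4*T(2²) = 4*(9*2²) = 4*(9*4) = 4*36 = 144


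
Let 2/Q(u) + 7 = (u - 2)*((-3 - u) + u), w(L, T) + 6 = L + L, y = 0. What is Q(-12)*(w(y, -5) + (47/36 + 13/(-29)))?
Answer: -767/2610 ≈ -0.29387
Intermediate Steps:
w(L, T) = -6 + 2*L (w(L, T) = -6 + (L + L) = -6 + 2*L)
Q(u) = 2/(-1 - 3*u) (Q(u) = 2/(-7 + (u - 2)*((-3 - u) + u)) = 2/(-7 + (-2 + u)*(-3)) = 2/(-7 + (6 - 3*u)) = 2/(-1 - 3*u))
Q(-12)*(w(y, -5) + (47/36 + 13/(-29))) = (-2/(1 + 3*(-12)))*((-6 + 2*0) + (47/36 + 13/(-29))) = (-2/(1 - 36))*((-6 + 0) + (47*(1/36) + 13*(-1/29))) = (-2/(-35))*(-6 + (47/36 - 13/29)) = (-2*(-1/35))*(-6 + 895/1044) = (2/35)*(-5369/1044) = -767/2610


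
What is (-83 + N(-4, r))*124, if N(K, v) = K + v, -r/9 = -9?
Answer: -744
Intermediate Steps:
r = 81 (r = -9*(-9) = 81)
(-83 + N(-4, r))*124 = (-83 + (-4 + 81))*124 = (-83 + 77)*124 = -6*124 = -744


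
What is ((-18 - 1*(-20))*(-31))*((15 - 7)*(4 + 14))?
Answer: -8928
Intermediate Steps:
((-18 - 1*(-20))*(-31))*((15 - 7)*(4 + 14)) = ((-18 + 20)*(-31))*(8*18) = (2*(-31))*144 = -62*144 = -8928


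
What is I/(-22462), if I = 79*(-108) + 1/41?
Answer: 31801/83722 ≈ 0.37984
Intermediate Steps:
I = -349811/41 (I = -8532 + 1/41 = -349811/41 ≈ -8532.0)
I/(-22462) = -349811/41/(-22462) = -349811/41*(-1/22462) = 31801/83722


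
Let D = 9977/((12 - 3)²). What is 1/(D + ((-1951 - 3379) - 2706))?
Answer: -81/640939 ≈ -0.00012638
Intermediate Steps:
D = 9977/81 (D = 9977/(9²) = 9977/81 ≈ 123.17)
1/(D + ((-1951 - 3379) - 2706)) = 1/(9977/81 + ((-1951 - 3379) - 2706)) = 1/(9977/81 + (-5330 - 2706)) = 1/(9977/81 - 8036) = 1/(-640939/81) = -81/640939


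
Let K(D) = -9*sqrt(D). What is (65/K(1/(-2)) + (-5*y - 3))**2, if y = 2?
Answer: 5239/81 - 1690*I*sqrt(2)/9 ≈ 64.679 - 265.56*I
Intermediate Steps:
(65/K(1/(-2)) + (-5*y - 3))**2 = (65/((-9*I*sqrt(2)/2)) + (-5*2 - 3))**2 = (65/((-9*I*sqrt(2)/2)) + (-10 - 3))**2 = (65/((-9*I*sqrt(2)/2)) - 13)**2 = (65*(I*sqrt(2)/9) - 13)**2 = (65*I*sqrt(2)/9 - 13)**2 = (-13 + 65*I*sqrt(2)/9)**2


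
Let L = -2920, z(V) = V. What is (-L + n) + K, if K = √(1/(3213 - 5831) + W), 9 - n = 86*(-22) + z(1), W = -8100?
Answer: 4820 + I*√55516787018/2618 ≈ 4820.0 + 90.0*I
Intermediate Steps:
n = 1900 (n = 9 - (86*(-22) + 1) = 9 - (-1892 + 1) = 9 - 1*(-1891) = 9 + 1891 = 1900)
K = I*√55516787018/2618 (K = √(1/(3213 - 5831) - 8100) = √(1/(-2618) - 8100) = √(-1/2618 - 8100) = √(-21205801/2618) = I*√55516787018/2618 ≈ 90.0*I)
(-L + n) + K = (-1*(-2920) + 1900) + I*√55516787018/2618 = (2920 + 1900) + I*√55516787018/2618 = 4820 + I*√55516787018/2618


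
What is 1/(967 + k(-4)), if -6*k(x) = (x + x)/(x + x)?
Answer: 6/5801 ≈ 0.0010343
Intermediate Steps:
k(x) = -1/6 (k(x) = -(x + x)/(6*(x + x)) = -2*x/(6*(2*x)) = -2*x*1/(2*x)/6 = -1/6*1 = -1/6)
1/(967 + k(-4)) = 1/(967 - 1/6) = 1/(5801/6) = 6/5801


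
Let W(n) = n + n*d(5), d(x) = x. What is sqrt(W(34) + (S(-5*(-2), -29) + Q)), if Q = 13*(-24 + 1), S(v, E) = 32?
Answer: 3*I*sqrt(7) ≈ 7.9373*I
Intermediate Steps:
W(n) = 6*n (W(n) = n + n*5 = n + 5*n = 6*n)
Q = -299 (Q = 13*(-23) = -299)
sqrt(W(34) + (S(-5*(-2), -29) + Q)) = sqrt(6*34 + (32 - 299)) = sqrt(204 - 267) = sqrt(-63) = 3*I*sqrt(7)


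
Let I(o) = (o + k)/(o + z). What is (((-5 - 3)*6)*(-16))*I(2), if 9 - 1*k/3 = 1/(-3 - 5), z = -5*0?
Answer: 11280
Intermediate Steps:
z = 0
k = 219/8 (k = 27 - 3/(-3 - 5) = 27 - 3/(-8) = 27 - 3*(-1/8) = 27 + 3/8 = 219/8 ≈ 27.375)
I(o) = (219/8 + o)/o (I(o) = (o + 219/8)/(o + 0) = (219/8 + o)/o)
(((-5 - 3)*6)*(-16))*I(2) = (((-5 - 3)*6)*(-16))*((219/8 + 2)/2) = (-8*6*(-16))*((1/2)*(235/8)) = -48*(-16)*(235/16) = 768*(235/16) = 11280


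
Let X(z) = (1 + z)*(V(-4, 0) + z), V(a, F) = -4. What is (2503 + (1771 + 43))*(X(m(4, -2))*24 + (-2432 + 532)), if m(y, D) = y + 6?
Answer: -1364172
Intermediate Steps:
m(y, D) = 6 + y
X(z) = (1 + z)*(-4 + z)
(2503 + (1771 + 43))*(X(m(4, -2))*24 + (-2432 + 532)) = (2503 + (1771 + 43))*((-4 + (6 + 4)² - 3*(6 + 4))*24 + (-2432 + 532)) = (2503 + 1814)*((-4 + 10² - 3*10)*24 - 1900) = 4317*((-4 + 100 - 30)*24 - 1900) = 4317*(66*24 - 1900) = 4317*(1584 - 1900) = 4317*(-316) = -1364172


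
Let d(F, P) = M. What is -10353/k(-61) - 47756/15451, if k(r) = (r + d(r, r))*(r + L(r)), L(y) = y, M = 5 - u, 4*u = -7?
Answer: -136010654/29217841 ≈ -4.6551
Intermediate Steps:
u = -7/4 (u = (1/4)*(-7) = -7/4 ≈ -1.7500)
M = 27/4 (M = 5 - 1*(-7/4) = 5 + 7/4 = 27/4 ≈ 6.7500)
d(F, P) = 27/4
k(r) = 2*r*(27/4 + r) (k(r) = (r + 27/4)*(r + r) = (27/4 + r)*(2*r) = 2*r*(27/4 + r))
-10353/k(-61) - 47756/15451 = -10353*(-2/(61*(27 + 4*(-61)))) - 47756/15451 = -10353*(-2/(61*(27 - 244))) - 47756*1/15451 = -10353/((1/2)*(-61)*(-217)) - 47756/15451 = -10353/13237/2 - 47756/15451 = -10353*2/13237 - 47756/15451 = -2958/1891 - 47756/15451 = -136010654/29217841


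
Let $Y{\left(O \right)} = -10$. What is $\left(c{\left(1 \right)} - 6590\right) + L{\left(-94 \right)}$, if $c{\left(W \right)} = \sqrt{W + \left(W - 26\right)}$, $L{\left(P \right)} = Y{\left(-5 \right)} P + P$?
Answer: $-5744 + 2 i \sqrt{6} \approx -5744.0 + 4.899 i$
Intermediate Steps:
$L{\left(P \right)} = - 9 P$ ($L{\left(P \right)} = - 10 P + P = - 9 P$)
$c{\left(W \right)} = \sqrt{-26 + 2 W}$ ($c{\left(W \right)} = \sqrt{W + \left(-26 + W\right)} = \sqrt{-26 + 2 W}$)
$\left(c{\left(1 \right)} - 6590\right) + L{\left(-94 \right)} = \left(\sqrt{-26 + 2 \cdot 1} - 6590\right) - -846 = \left(\sqrt{-26 + 2} - 6590\right) + 846 = \left(\sqrt{-24} - 6590\right) + 846 = \left(2 i \sqrt{6} - 6590\right) + 846 = \left(-6590 + 2 i \sqrt{6}\right) + 846 = -5744 + 2 i \sqrt{6}$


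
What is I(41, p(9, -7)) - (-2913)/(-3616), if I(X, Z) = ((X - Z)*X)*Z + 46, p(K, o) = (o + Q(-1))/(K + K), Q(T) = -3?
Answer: -264001457/292896 ≈ -901.35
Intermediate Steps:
p(K, o) = (-3 + o)/(2*K) (p(K, o) = (o - 3)/(K + K) = (-3 + o)/((2*K)) = (-3 + o)*(1/(2*K)) = (-3 + o)/(2*K))
I(X, Z) = 46 + X*Z*(X - Z) (I(X, Z) = (X*(X - Z))*Z + 46 = X*Z*(X - Z) + 46 = 46 + X*Z*(X - Z))
I(41, p(9, -7)) - (-2913)/(-3616) = (46 + ((1/2)*(-3 - 7)/9)*41**2 - 1*41*((1/2)*(-3 - 7)/9)**2) - (-2913)/(-3616) = (46 + ((1/2)*(1/9)*(-10))*1681 - 1*41*((1/2)*(1/9)*(-10))**2) - (-2913)*(-1)/3616 = (46 - 5/9*1681 - 1*41*(-5/9)**2) - 1*2913/3616 = (46 - 8405/9 - 1*41*25/81) - 2913/3616 = (46 - 8405/9 - 1025/81) - 2913/3616 = -72944/81 - 2913/3616 = -264001457/292896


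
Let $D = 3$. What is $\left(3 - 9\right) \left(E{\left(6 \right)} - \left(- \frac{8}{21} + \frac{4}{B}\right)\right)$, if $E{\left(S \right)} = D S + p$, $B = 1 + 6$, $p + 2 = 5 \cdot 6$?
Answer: $- \frac{1924}{7} \approx -274.86$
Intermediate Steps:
$p = 28$ ($p = -2 + 5 \cdot 6 = -2 + 30 = 28$)
$B = 7$
$E{\left(S \right)} = 28 + 3 S$ ($E{\left(S \right)} = 3 S + 28 = 28 + 3 S$)
$\left(3 - 9\right) \left(E{\left(6 \right)} - \left(- \frac{8}{21} + \frac{4}{B}\right)\right) = \left(3 - 9\right) \left(\left(28 + 3 \cdot 6\right) - \left(- \frac{8}{21} + \frac{4}{7}\right)\right) = - 6 \left(\left(28 + 18\right) - \frac{4}{21}\right) = - 6 \left(46 + \left(- \frac{4}{7} + \frac{8}{21}\right)\right) = - 6 \left(46 - \frac{4}{21}\right) = \left(-6\right) \frac{962}{21} = - \frac{1924}{7}$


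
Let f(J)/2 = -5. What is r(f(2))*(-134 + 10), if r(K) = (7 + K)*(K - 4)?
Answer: -5208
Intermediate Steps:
f(J) = -10 (f(J) = 2*(-5) = -10)
r(K) = (-4 + K)*(7 + K) (r(K) = (7 + K)*(-4 + K) = (-4 + K)*(7 + K))
r(f(2))*(-134 + 10) = (-28 + (-10)² + 3*(-10))*(-134 + 10) = (-28 + 100 - 30)*(-124) = 42*(-124) = -5208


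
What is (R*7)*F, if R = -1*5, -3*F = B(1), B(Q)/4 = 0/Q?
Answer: 0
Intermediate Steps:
B(Q) = 0 (B(Q) = 4*(0/Q) = 4*0 = 0)
F = 0 (F = -⅓*0 = 0)
R = -5
(R*7)*F = -5*7*0 = -35*0 = 0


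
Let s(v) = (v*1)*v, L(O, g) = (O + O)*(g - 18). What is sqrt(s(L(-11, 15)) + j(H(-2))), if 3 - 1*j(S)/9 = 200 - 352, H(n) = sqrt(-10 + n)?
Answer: 9*sqrt(71) ≈ 75.835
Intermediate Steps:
L(O, g) = 2*O*(-18 + g) (L(O, g) = (2*O)*(-18 + g) = 2*O*(-18 + g))
s(v) = v**2 (s(v) = v*v = v**2)
j(S) = 1395 (j(S) = 27 - 9*(200 - 352) = 27 - 9*(-152) = 27 + 1368 = 1395)
sqrt(s(L(-11, 15)) + j(H(-2))) = sqrt((2*(-11)*(-18 + 15))**2 + 1395) = sqrt((2*(-11)*(-3))**2 + 1395) = sqrt(66**2 + 1395) = sqrt(4356 + 1395) = sqrt(5751) = 9*sqrt(71)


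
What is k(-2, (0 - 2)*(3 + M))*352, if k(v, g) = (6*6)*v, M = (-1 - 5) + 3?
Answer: -25344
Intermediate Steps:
M = -3 (M = -6 + 3 = -3)
k(v, g) = 36*v
k(-2, (0 - 2)*(3 + M))*352 = (36*(-2))*352 = -72*352 = -25344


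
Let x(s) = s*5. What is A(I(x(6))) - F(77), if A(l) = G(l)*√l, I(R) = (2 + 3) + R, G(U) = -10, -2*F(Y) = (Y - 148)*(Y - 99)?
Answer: 781 - 10*√35 ≈ 721.84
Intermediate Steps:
F(Y) = -(-148 + Y)*(-99 + Y)/2 (F(Y) = -(Y - 148)*(Y - 99)/2 = -(-148 + Y)*(-99 + Y)/2)
x(s) = 5*s
I(R) = 5 + R
A(l) = -10*√l
A(I(x(6))) - F(77) = -10*√(5 + 5*6) - (-7326 - ½*77² + (247/2)*77) = -10*√(5 + 30) - (-7326 - ½*5929 + 19019/2) = -10*√35 - (-7326 - 5929/2 + 19019/2) = -10*√35 - 1*(-781) = -10*√35 + 781 = 781 - 10*√35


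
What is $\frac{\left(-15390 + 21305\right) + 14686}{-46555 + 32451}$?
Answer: $- \frac{20601}{14104} \approx -1.4606$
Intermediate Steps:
$\frac{\left(-15390 + 21305\right) + 14686}{-46555 + 32451} = \frac{5915 + 14686}{-14104} = 20601 \left(- \frac{1}{14104}\right) = - \frac{20601}{14104}$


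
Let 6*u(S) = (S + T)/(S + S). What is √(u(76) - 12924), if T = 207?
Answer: I*√671825085/228 ≈ 113.68*I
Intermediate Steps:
u(S) = (207 + S)/(12*S) (u(S) = ((S + 207)/(S + S))/6 = ((207 + S)/((2*S)))/6 = ((207 + S)*(1/(2*S)))/6 = ((207 + S)/(2*S))/6 = (207 + S)/(12*S))
√(u(76) - 12924) = √((1/12)*(207 + 76)/76 - 12924) = √((1/12)*(1/76)*283 - 12924) = √(283/912 - 12924) = √(-11786405/912) = I*√671825085/228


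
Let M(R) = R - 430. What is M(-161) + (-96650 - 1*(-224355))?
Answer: 127114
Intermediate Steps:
M(R) = -430 + R
M(-161) + (-96650 - 1*(-224355)) = (-430 - 161) + (-96650 - 1*(-224355)) = -591 + (-96650 + 224355) = -591 + 127705 = 127114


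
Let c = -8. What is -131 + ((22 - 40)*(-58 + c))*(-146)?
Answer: -173579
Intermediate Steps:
-131 + ((22 - 40)*(-58 + c))*(-146) = -131 + ((22 - 40)*(-58 - 8))*(-146) = -131 - 18*(-66)*(-146) = -131 + 1188*(-146) = -131 - 173448 = -173579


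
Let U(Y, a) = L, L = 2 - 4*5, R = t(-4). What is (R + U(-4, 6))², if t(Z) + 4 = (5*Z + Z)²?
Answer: 306916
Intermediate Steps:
t(Z) = -4 + 36*Z² (t(Z) = -4 + (5*Z + Z)² = -4 + (6*Z)² = -4 + 36*Z²)
R = 572 (R = -4 + 36*(-4)² = -4 + 36*16 = -4 + 576 = 572)
L = -18 (L = 2 - 20 = -18)
U(Y, a) = -18
(R + U(-4, 6))² = (572 - 18)² = 554² = 306916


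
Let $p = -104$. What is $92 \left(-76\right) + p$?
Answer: $-7096$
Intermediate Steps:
$92 \left(-76\right) + p = 92 \left(-76\right) - 104 = -6992 - 104 = -7096$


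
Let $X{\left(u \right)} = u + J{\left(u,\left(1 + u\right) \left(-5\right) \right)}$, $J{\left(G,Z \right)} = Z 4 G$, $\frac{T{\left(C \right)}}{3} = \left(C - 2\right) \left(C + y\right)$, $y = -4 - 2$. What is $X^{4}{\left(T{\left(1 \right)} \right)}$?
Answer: $524237119250625$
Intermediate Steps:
$y = -6$ ($y = -4 - 2 = -6$)
$T{\left(C \right)} = 3 \left(-6 + C\right) \left(-2 + C\right)$ ($T{\left(C \right)} = 3 \left(C - 2\right) \left(C - 6\right) = 3 \left(-2 + C\right) \left(-6 + C\right) = 3 \left(-6 + C\right) \left(-2 + C\right)$)
$J{\left(G,Z \right)} = 4 G Z$ ($J{\left(G,Z \right)} = 4 Z G = 4 G Z$)
$X{\left(u \right)} = u + 4 u \left(-5 - 5 u\right)$ ($X{\left(u \right)} = u + 4 u \left(1 + u\right) \left(-5\right) = u + 4 u \left(-5 - 5 u\right)$)
$X^{4}{\left(T{\left(1 \right)} \right)} = \left(\left(36 - 24 + 3 \cdot 1^{2}\right) \left(-19 - 20 \left(36 - 24 + 3 \cdot 1^{2}\right)\right)\right)^{4} = \left(\left(36 - 24 + 3 \cdot 1\right) \left(-19 - 20 \left(36 - 24 + 3 \cdot 1\right)\right)\right)^{4} = \left(\left(36 - 24 + 3\right) \left(-19 - 20 \left(36 - 24 + 3\right)\right)\right)^{4} = \left(15 \left(-19 - 300\right)\right)^{4} = \left(15 \left(-319\right)\right)^{4} = \left(-4785\right)^{4} = 524237119250625$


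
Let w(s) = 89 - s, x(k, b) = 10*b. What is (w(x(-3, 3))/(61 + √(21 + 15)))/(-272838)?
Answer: -59/18280146 ≈ -3.2275e-6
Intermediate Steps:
(w(x(-3, 3))/(61 + √(21 + 15)))/(-272838) = ((89 - 10*3)/(61 + √(21 + 15)))/(-272838) = ((89 - 1*30)/(61 + √36))*(-1/272838) = ((89 - 30)/(61 + 6))*(-1/272838) = (59/67)*(-1/272838) = -59/18280146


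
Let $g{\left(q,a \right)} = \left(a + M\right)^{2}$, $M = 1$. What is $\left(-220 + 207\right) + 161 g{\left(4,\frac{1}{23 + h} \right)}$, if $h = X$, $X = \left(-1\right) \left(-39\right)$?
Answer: $\frac{589037}{3844} \approx 153.24$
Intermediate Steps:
$X = 39$
$h = 39$
$g{\left(q,a \right)} = \left(1 + a\right)^{2}$ ($g{\left(q,a \right)} = \left(a + 1\right)^{2} = \left(1 + a\right)^{2}$)
$\left(-220 + 207\right) + 161 g{\left(4,\frac{1}{23 + h} \right)} = \left(-220 + 207\right) + 161 \left(1 + \frac{1}{23 + 39}\right)^{2} = -13 + 161 \left(1 + \frac{1}{62}\right)^{2} = -13 + 161 \left(\frac{63}{62}\right)^{2} = -13 + 161 \cdot \frac{3969}{3844} = -13 + \frac{639009}{3844} = \frac{589037}{3844}$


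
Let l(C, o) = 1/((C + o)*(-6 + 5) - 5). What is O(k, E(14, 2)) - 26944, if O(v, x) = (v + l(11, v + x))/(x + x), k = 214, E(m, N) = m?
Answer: -184029193/6832 ≈ -26936.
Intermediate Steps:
l(C, o) = 1/(-5 - C - o) (l(C, o) = 1/((C + o)*(-1) - 5) = 1/((-C - o) - 5) = 1/(-5 - C - o))
O(v, x) = (v - 1/(16 + v + x))/(2*x) (O(v, x) = (v - 1/(5 + 11 + (v + x)))/(x + x) = (v - 1/(16 + v + x))/((2*x)) = (v - 1/(16 + v + x))*(1/(2*x)) = (v - 1/(16 + v + x))/(2*x))
O(k, E(14, 2)) - 26944 = (½)*(-1 + 214*(16 + 214 + 14))/(14*(16 + 214 + 14)) - 26944 = (½)*(1/14)*(-1 + 214*244)/244 - 26944 = (½)*(1/14)*(1/244)*(-1 + 52216) - 26944 = (½)*(1/14)*(1/244)*52215 - 26944 = 52215/6832 - 26944 = -184029193/6832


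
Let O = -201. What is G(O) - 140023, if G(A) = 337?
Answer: -139686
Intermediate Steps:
G(O) - 140023 = 337 - 140023 = -139686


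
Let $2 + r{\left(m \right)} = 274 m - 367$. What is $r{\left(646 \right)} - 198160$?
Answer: $-21525$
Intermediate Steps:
$r{\left(m \right)} = -369 + 274 m$ ($r{\left(m \right)} = -2 + \left(274 m - 367\right) = -2 + \left(-367 + 274 m\right) = -369 + 274 m$)
$r{\left(646 \right)} - 198160 = \left(-369 + 274 \cdot 646\right) - 198160 = \left(-369 + 177004\right) - 198160 = 176635 - 198160 = -21525$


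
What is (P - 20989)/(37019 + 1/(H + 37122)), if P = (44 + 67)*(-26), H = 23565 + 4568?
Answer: -1557963125/2415674846 ≈ -0.64494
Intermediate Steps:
H = 28133
P = -2886 (P = 111*(-26) = -2886)
(P - 20989)/(37019 + 1/(H + 37122)) = (-2886 - 20989)/(37019 + 1/(28133 + 37122)) = -23875/(37019 + 1/65255) = -23875/2415674846/65255 = -23875*65255/2415674846 = -1557963125/2415674846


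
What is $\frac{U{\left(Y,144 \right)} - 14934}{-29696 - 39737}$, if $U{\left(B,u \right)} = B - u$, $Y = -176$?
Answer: $\frac{15254}{69433} \approx 0.21969$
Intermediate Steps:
$\frac{U{\left(Y,144 \right)} - 14934}{-29696 - 39737} = \frac{\left(-176 - 144\right) - 14934}{-29696 - 39737} = \frac{\left(-176 - 144\right) - 14934}{-69433} = \left(-320 - 14934\right) \left(- \frac{1}{69433}\right) = \left(-15254\right) \left(- \frac{1}{69433}\right) = \frac{15254}{69433}$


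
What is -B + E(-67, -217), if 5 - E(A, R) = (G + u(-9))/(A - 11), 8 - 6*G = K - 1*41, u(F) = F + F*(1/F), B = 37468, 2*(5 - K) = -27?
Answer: -35065403/936 ≈ -37463.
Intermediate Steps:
K = 37/2 (K = 5 - ½*(-27) = 5 + 27/2 = 37/2 ≈ 18.500)
u(F) = 1 + F (u(F) = F + F/F = F + 1 = 1 + F)
G = 61/12 (G = 4/3 - (37/2 - 1*41)/6 = 4/3 - (37/2 - 41)/6 = 4/3 - ⅙*(-45/2) = 4/3 + 15/4 = 61/12 ≈ 5.0833)
E(A, R) = 5 + 35/(12*(-11 + A)) (E(A, R) = 5 - (61/12 + (1 - 9))/(A - 11) = 5 - (61/12 - 8)/(-11 + A) = 5 - (-35)/(12*(-11 + A)) = 5 + 35/(12*(-11 + A)))
-B + E(-67, -217) = -1*37468 + 5*(-125 + 12*(-67))/(12*(-11 - 67)) = -37468 + (5/12)*(-125 - 804)/(-78) = -37468 + (5/12)*(-1/78)*(-929) = -37468 + 4645/936 = -35065403/936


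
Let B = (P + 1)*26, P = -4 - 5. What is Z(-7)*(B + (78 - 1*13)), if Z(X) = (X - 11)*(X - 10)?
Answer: -43758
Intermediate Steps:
P = -9
Z(X) = (-11 + X)*(-10 + X)
B = -208 (B = (-9 + 1)*26 = -8*26 = -208)
Z(-7)*(B + (78 - 1*13)) = (110 + (-7)² - 21*(-7))*(-208 + (78 - 1*13)) = (110 + 49 + 147)*(-208 + (78 - 13)) = 306*(-208 + 65) = 306*(-143) = -43758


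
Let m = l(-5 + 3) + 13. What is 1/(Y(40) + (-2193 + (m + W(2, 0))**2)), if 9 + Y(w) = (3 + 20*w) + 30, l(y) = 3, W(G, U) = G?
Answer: -1/1045 ≈ -0.00095694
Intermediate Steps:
Y(w) = 24 + 20*w (Y(w) = -9 + ((3 + 20*w) + 30) = -9 + (33 + 20*w) = 24 + 20*w)
m = 16 (m = 3 + 13 = 16)
1/(Y(40) + (-2193 + (m + W(2, 0))**2)) = 1/((24 + 20*40) + (-2193 + (16 + 2)**2)) = 1/((24 + 800) + (-2193 + 18**2)) = 1/(824 + (-2193 + 324)) = 1/(824 - 1869) = 1/(-1045) = -1/1045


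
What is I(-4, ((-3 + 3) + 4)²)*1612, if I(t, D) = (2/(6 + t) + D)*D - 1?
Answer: 436852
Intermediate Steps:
I(t, D) = -1 + D*(D + 2/(6 + t)) (I(t, D) = (D + 2/(6 + t))*D - 1 = D*(D + 2/(6 + t)) - 1 = -1 + D*(D + 2/(6 + t)))
I(-4, ((-3 + 3) + 4)²)*1612 = ((-6 - 1*(-4) + 2*((-3 + 3) + 4)² + 6*(((-3 + 3) + 4)²)² - 4*((-3 + 3) + 4)⁴)/(6 - 4))*1612 = ((-6 + 4 + 2*(0 + 4)² + 6*((0 + 4)²)² - 4*(0 + 4)⁴)/2)*1612 = ((-6 + 4 + 2*4² + 6*(4²)² - 4*(4²)²)/2)*1612 = ((-6 + 4 + 2*16 + 6*16² - 4*16²)/2)*1612 = ((-6 + 4 + 32 + 6*256 - 4*256)/2)*1612 = ((-6 + 4 + 32 + 1536 - 1024)/2)*1612 = ((½)*542)*1612 = 271*1612 = 436852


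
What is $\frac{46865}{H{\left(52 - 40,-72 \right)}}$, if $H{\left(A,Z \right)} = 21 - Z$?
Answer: $\frac{46865}{93} \approx 503.92$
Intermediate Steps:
$\frac{46865}{H{\left(52 - 40,-72 \right)}} = \frac{46865}{21 - -72} = \frac{46865}{21 + 72} = \frac{46865}{93}$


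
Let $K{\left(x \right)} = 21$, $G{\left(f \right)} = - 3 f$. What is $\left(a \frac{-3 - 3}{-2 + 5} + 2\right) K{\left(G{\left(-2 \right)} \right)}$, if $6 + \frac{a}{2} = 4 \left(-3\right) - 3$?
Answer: $1806$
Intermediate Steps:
$a = -42$ ($a = -12 + 2 \left(4 \left(-3\right) - 3\right) = -12 + 2 \left(-12 - 3\right) = -12 + 2 \left(-15\right) = -12 - 30 = -42$)
$\left(a \frac{-3 - 3}{-2 + 5} + 2\right) K{\left(G{\left(-2 \right)} \right)} = \left(- 42 \frac{-3 - 3}{-2 + 5} + 2\right) 21 = \left(- 42 \left(- \frac{6}{3}\right) + 2\right) 21 = \left(- 42 \left(\left(-6\right) \frac{1}{3}\right) + 2\right) 21 = \left(\left(-42\right) \left(-2\right) + 2\right) 21 = \left(84 + 2\right) 21 = 86 \cdot 21 = 1806$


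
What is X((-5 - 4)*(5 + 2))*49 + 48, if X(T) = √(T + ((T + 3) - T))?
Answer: 48 + 98*I*√15 ≈ 48.0 + 379.55*I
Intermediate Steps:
X(T) = √(3 + T) (X(T) = √(T + ((3 + T) - T)) = √(T + 3) = √(3 + T))
X((-5 - 4)*(5 + 2))*49 + 48 = √(3 + (-5 - 4)*(5 + 2))*49 + 48 = √(3 - 9*7)*49 + 48 = √(3 - 63)*49 + 48 = √(-60)*49 + 48 = (2*I*√15)*49 + 48 = 98*I*√15 + 48 = 48 + 98*I*√15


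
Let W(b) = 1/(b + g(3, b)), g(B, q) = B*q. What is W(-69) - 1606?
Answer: -443257/276 ≈ -1606.0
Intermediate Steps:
W(b) = 1/(4*b) (W(b) = 1/(b + 3*b) = 1/(4*b))
W(-69) - 1606 = (1/4)/(-69) - 1606 = (1/4)*(-1/69) - 1606 = -1/276 - 1606 = -443257/276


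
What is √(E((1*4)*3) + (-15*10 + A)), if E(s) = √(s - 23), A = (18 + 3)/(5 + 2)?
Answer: √(-147 + I*√11) ≈ 0.1368 + 12.125*I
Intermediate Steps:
A = 3 (A = 21/7 = 21*(⅐) = 3)
E(s) = √(-23 + s)
√(E((1*4)*3) + (-15*10 + A)) = √(√(-23 + (1*4)*3) + (-15*10 + 3)) = √(√(-23 + 4*3) + (-150 + 3)) = √(√(-23 + 12) - 147) = √(√(-11) - 147) = √(I*√11 - 147) = √(-147 + I*√11)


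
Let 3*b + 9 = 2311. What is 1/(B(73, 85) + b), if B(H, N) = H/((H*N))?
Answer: 255/195673 ≈ 0.0013032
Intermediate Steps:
b = 2302/3 (b = -3 + (1/3)*2311 = -3 + 2311/3 = 2302/3 ≈ 767.33)
B(H, N) = 1/N (B(H, N) = H*(1/(H*N)) = 1/N)
1/(B(73, 85) + b) = 1/(1/85 + 2302/3) = 1/(195673/255) = 255/195673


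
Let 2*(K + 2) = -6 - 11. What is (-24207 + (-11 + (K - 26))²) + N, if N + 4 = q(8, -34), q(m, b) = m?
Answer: -87787/4 ≈ -21947.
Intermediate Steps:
K = -21/2 (K = -2 + (-6 - 11)/2 = -2 + (½)*(-17) = -2 - 17/2 = -21/2 ≈ -10.500)
N = 4 (N = -4 + 8 = 4)
(-24207 + (-11 + (K - 26))²) + N = (-24207 + (-11 + (-21/2 - 26))²) + 4 = (-24207 + (-11 - 73/2)²) + 4 = (-24207 + (-95/2)²) + 4 = (-24207 + 9025/4) + 4 = -87803/4 + 4 = -87787/4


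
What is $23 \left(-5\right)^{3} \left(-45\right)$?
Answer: $129375$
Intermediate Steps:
$23 \left(-5\right)^{3} \left(-45\right) = 23 \left(-125\right) \left(-45\right) = \left(-2875\right) \left(-45\right) = 129375$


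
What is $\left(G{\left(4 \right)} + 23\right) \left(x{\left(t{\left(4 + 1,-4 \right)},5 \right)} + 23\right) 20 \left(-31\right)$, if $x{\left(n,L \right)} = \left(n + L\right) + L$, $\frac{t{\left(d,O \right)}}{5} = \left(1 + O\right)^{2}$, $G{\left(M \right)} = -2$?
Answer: $-1015560$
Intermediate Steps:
$t{\left(d,O \right)} = 5 \left(1 + O\right)^{2}$
$x{\left(n,L \right)} = n + 2 L$ ($x{\left(n,L \right)} = \left(L + n\right) + L = n + 2 L$)
$\left(G{\left(4 \right)} + 23\right) \left(x{\left(t{\left(4 + 1,-4 \right)},5 \right)} + 23\right) 20 \left(-31\right) = \left(-2 + 23\right) \left(\left(5 \left(1 - 4\right)^{2} + 2 \cdot 5\right) + 23\right) 20 \left(-31\right) = 21 \left(\left(5 \left(-3\right)^{2} + 10\right) + 23\right) 20 \left(-31\right) = 21 \left(\left(5 \cdot 9 + 10\right) + 23\right) 20 \left(-31\right) = 21 \left(\left(45 + 10\right) + 23\right) 20 \left(-31\right) = 21 \left(55 + 23\right) 20 \left(-31\right) = 21 \cdot 78 \cdot 20 \left(-31\right) = 1638 \cdot 20 \left(-31\right) = 32760 \left(-31\right) = -1015560$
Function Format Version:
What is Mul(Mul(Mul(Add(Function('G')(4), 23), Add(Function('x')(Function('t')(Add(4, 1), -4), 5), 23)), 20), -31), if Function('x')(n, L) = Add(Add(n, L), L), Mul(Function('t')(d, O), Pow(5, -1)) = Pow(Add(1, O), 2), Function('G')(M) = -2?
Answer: -1015560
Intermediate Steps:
Function('t')(d, O) = Mul(5, Pow(Add(1, O), 2))
Function('x')(n, L) = Add(n, Mul(2, L)) (Function('x')(n, L) = Add(Add(L, n), L) = Add(n, Mul(2, L)))
Mul(Mul(Mul(Add(Function('G')(4), 23), Add(Function('x')(Function('t')(Add(4, 1), -4), 5), 23)), 20), -31) = Mul(Mul(Mul(Add(-2, 23), Add(Add(Mul(5, Pow(Add(1, -4), 2)), Mul(2, 5)), 23)), 20), -31) = Mul(Mul(Mul(21, Add(Add(Mul(5, Pow(-3, 2)), 10), 23)), 20), -31) = Mul(Mul(Mul(21, Add(Add(Mul(5, 9), 10), 23)), 20), -31) = Mul(Mul(Mul(21, Add(Add(45, 10), 23)), 20), -31) = Mul(Mul(Mul(21, Add(55, 23)), 20), -31) = Mul(Mul(Mul(21, 78), 20), -31) = Mul(Mul(1638, 20), -31) = Mul(32760, -31) = -1015560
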